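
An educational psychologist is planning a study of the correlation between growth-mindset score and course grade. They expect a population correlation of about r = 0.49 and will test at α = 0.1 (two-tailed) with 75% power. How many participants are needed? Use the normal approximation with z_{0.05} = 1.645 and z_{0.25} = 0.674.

Fisher's z: C = ½·ln((1+r)/(1−r)) = ½·ln(2.9216) = 0.5361.
n = ((z_{α/2} + z_β)/C)² + 3.
(1.645 + 0.674) / 0.5361 = 2.319 / 0.5361 = 4.326.
n = 4.326² + 3 = 18.71 + 3 = 21.7.
Round up.

n = 22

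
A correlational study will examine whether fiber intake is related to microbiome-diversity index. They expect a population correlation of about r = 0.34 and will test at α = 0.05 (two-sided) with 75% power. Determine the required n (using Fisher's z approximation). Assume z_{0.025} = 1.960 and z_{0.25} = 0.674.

Fisher's z: C = ½·ln((1+r)/(1−r)) = ½·ln(2.0303) = 0.3541.
n = ((z_{α/2} + z_β)/C)² + 3.
(1.960 + 0.674) / 0.3541 = 2.634 / 0.3541 = 7.439.
n = 7.439² + 3 = 55.33 + 3 = 58.3.
Round up.

n = 59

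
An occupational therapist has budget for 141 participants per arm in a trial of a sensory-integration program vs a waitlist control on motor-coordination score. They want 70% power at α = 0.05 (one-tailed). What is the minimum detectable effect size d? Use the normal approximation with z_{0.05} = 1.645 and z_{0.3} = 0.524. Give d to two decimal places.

For two independent groups of n = 141 each: d_min = (z_{α} + z_β)·√(2/n).
z-sum = 1.645 + 0.524 = 2.169.
d_min = 2.169 × √(2/141) = 2.169 × 0.1191 = 0.258.

d_min ≈ 0.26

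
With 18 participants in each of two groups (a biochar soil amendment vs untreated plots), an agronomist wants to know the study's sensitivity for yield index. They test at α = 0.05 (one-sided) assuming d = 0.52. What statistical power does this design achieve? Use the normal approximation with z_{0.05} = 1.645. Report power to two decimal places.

For two equal groups, power = Φ(d·√(n/2) − z_{α}).
d·√(n/2) = 0.52 × √(18/2) = 0.52 × 3.000 = 1.560.
z_β = 1.560 − 1.645 = -0.085.
Power = Φ(-0.085) = 0.466.

power ≈ 0.47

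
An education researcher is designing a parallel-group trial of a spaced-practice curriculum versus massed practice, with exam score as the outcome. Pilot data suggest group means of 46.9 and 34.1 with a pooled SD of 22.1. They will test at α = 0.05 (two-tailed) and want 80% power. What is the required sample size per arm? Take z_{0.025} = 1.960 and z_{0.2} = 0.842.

Cohen's d = |M₁ − M₂| / SD_pooled = |46.9 − 34.1| / 22.1 = 12.8 / 22.1 = 0.579.
For two independent groups with equal n: n = 2·((z_{α/2} + z_β) / d)².
z_{α/2} + z_β = 1.960 + 0.842 = 2.802.
n = 2 × (2.802 / 0.579)² = 2 × 4.839² = 2 × 23.42 = 46.8.
Round up to the next whole participant.

n = 47 per group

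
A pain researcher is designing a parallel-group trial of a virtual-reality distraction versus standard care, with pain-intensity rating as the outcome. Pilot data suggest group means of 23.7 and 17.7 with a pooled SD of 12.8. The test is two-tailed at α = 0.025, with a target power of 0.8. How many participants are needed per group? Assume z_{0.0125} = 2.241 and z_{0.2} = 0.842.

Cohen's d = |M₁ − M₂| / SD_pooled = |23.7 − 17.7| / 12.8 = 6.0 / 12.8 = 0.469.
For two independent groups with equal n: n = 2·((z_{α/2} + z_β) / d)².
z_{α/2} + z_β = 2.241 + 0.842 = 3.083.
n = 2 × (3.083 / 0.469)² = 2 × 6.574² = 2 × 43.21 = 86.4.
Round up to the next whole participant.

n = 87 per group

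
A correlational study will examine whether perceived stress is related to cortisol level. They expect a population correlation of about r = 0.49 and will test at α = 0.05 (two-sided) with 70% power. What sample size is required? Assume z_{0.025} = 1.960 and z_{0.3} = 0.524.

Fisher's z: C = ½·ln((1+r)/(1−r)) = ½·ln(2.9216) = 0.5361.
n = ((z_{α/2} + z_β)/C)² + 3.
(1.960 + 0.524) / 0.5361 = 2.484 / 0.5361 = 4.633.
n = 4.633² + 3 = 21.47 + 3 = 24.5.
Round up.

n = 25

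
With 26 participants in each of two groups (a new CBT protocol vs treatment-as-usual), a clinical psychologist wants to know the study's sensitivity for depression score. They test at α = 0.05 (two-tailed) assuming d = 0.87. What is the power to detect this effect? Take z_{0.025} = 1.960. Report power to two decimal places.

power ≈ 0.88

For two equal groups, power = Φ(d·√(n/2) − z_{α/2}).
d·√(n/2) = 0.87 × √(26/2) = 0.87 × 3.606 = 3.137.
z_β = 3.137 − 1.960 = 1.177.
Power = Φ(1.177) = 0.880.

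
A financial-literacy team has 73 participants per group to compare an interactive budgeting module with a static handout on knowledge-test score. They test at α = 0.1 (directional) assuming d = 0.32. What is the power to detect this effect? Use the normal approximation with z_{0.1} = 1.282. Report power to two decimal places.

For two equal groups, power = Φ(d·√(n/2) − z_{α}).
d·√(n/2) = 0.32 × √(73/2) = 0.32 × 6.042 = 1.933.
z_β = 1.933 − 1.282 = 0.651.
Power = Φ(0.651) = 0.743.

power ≈ 0.74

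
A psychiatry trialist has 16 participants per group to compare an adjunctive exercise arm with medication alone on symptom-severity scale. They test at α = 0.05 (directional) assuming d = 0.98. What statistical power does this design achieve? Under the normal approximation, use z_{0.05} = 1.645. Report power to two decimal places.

power ≈ 0.87

For two equal groups, power = Φ(d·√(n/2) − z_{α}).
d·√(n/2) = 0.98 × √(16/2) = 0.98 × 2.828 = 2.772.
z_β = 2.772 − 1.645 = 1.127.
Power = Φ(1.127) = 0.870.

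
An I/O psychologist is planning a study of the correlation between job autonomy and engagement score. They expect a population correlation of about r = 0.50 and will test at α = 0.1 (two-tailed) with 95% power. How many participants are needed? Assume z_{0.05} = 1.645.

n = 39

Fisher's z: C = ½·ln((1+r)/(1−r)) = ½·ln(3.0000) = 0.5493.
n = ((z_{α/2} + z_β)/C)² + 3.
(1.645 + 1.645) / 0.5493 = 3.290 / 0.5493 = 5.989.
n = 5.989² + 3 = 35.87 + 3 = 38.9.
Round up.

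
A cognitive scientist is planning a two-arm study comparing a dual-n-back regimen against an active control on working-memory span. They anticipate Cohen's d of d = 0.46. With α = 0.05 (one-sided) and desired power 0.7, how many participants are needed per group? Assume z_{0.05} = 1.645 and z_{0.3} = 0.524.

For two independent groups with equal n: n = 2·((z_{α} + z_β) / d)².
z_{α} + z_β = 1.645 + 0.524 = 2.169.
n = 2 × (2.169 / 0.46)² = 2 × 4.715² = 2 × 22.23 = 44.5.
Round up to the next whole participant.

n = 45 per group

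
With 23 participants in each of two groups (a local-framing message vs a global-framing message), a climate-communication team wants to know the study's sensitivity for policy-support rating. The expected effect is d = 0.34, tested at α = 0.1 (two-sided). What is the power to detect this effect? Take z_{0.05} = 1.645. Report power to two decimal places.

For two equal groups, power = Φ(d·√(n/2) − z_{α/2}).
d·√(n/2) = 0.34 × √(23/2) = 0.34 × 3.391 = 1.153.
z_β = 1.153 − 1.645 = -0.492.
Power = Φ(-0.492) = 0.311.

power ≈ 0.31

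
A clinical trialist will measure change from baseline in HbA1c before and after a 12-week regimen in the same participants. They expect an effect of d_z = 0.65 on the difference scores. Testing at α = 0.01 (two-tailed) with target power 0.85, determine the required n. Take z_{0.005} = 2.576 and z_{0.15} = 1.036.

n = 31 pairs

For a paired (one-sample on differences) test: n = ((z_{α/2} + z_β) / d)².
z_{α/2} + z_β = 2.576 + 1.036 = 3.612.
n = (3.612 / 0.65)² = 5.557² = 30.88.
Round up.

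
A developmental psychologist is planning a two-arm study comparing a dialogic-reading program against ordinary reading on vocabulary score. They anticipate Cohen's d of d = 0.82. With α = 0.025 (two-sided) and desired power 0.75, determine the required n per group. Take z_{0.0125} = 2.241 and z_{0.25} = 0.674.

For two independent groups with equal n: n = 2·((z_{α/2} + z_β) / d)².
z_{α/2} + z_β = 2.241 + 0.674 = 2.915.
n = 2 × (2.915 / 0.82)² = 2 × 3.555² = 2 × 12.64 = 25.3.
Round up to the next whole participant.

n = 26 per group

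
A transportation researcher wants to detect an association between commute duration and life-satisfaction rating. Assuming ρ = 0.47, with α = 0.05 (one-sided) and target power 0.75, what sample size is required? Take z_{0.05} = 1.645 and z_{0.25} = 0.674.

n = 24

Fisher's z: C = ½·ln((1+r)/(1−r)) = ½·ln(2.7736) = 0.5101.
n = ((z_{α} + z_β)/C)² + 3.
(1.645 + 0.674) / 0.5101 = 2.319 / 0.5101 = 4.546.
n = 4.546² + 3 = 20.67 + 3 = 23.7.
Round up.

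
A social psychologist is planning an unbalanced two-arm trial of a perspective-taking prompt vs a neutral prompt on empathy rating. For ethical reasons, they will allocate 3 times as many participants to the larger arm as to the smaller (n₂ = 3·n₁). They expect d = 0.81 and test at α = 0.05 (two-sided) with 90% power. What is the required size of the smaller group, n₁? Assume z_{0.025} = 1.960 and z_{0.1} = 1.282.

With allocation ratio k = n₂/n₁ = 3, Var(x̄₁−x̄₂) = σ²(1/n₁ + 1/(k·n₁)) = σ²·(k+1)/(k·n₁).
So n₁ = (1 + 1/k)·((z_{α/2} + z_β)/d)² = 1.333 × (3.242/0.81)².
n₁ = 1.333 × 16.02 = 21.4.
Round up: n₁ = 22, giving n₂ = 3 × 22 = 66.

n₁ = 22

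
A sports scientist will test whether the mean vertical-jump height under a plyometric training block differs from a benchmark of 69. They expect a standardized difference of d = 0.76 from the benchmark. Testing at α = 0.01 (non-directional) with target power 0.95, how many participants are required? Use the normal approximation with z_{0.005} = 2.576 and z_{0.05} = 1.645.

For a one-sample test: n = ((z_{α/2} + z_β) / d)².
z_{α/2} + z_β = 2.576 + 1.645 = 4.221.
n = (4.221 / 0.76)² = 5.554² = 30.85.
Round up.

n = 31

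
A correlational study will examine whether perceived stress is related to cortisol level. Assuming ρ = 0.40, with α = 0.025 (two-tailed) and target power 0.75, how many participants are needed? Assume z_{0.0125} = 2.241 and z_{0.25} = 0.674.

Fisher's z: C = ½·ln((1+r)/(1−r)) = ½·ln(2.3333) = 0.4236.
n = ((z_{α/2} + z_β)/C)² + 3.
(2.241 + 0.674) / 0.4236 = 2.915 / 0.4236 = 6.881.
n = 6.881² + 3 = 47.35 + 3 = 50.4.
Round up.

n = 51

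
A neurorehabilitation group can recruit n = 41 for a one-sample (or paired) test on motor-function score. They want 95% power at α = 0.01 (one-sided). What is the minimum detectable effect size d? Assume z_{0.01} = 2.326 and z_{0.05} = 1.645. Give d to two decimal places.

For a single sample (or paired design) of n = 41: d_min = (z_{α} + z_β)/√n.
z-sum = 2.326 + 1.645 = 3.971.
d_min = 3.971 / √41 = 3.971 / 6.403 = 0.620.

d_min ≈ 0.62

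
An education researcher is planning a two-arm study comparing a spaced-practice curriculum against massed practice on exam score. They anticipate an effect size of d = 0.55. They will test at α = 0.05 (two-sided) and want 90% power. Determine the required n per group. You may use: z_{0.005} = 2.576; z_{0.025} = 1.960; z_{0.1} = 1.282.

For two independent groups with equal n: n = 2·((z_{α/2} + z_β) / d)².
z_{α/2} + z_β = 1.960 + 1.282 = 3.242.
n = 2 × (3.242 / 0.55)² = 2 × 5.895² = 2 × 34.75 = 69.5.
Round up to the next whole participant.

n = 70 per group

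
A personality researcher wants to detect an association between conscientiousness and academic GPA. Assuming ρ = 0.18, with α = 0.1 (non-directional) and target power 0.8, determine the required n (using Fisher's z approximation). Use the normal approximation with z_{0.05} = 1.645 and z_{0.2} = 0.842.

n = 190

Fisher's z: C = ½·ln((1+r)/(1−r)) = ½·ln(1.4390) = 0.1820.
n = ((z_{α/2} + z_β)/C)² + 3.
(1.645 + 0.842) / 0.1820 = 2.487 / 0.1820 = 13.665.
n = 13.665² + 3 = 186.73 + 3 = 189.7.
Round up.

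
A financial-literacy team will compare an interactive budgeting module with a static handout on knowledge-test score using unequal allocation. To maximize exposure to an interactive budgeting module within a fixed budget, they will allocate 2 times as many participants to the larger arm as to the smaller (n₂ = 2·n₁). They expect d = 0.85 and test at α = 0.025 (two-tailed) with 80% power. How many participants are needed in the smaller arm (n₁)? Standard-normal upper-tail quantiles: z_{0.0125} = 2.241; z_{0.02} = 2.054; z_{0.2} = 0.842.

With allocation ratio k = n₂/n₁ = 2, Var(x̄₁−x̄₂) = σ²(1/n₁ + 1/(k·n₁)) = σ²·(k+1)/(k·n₁).
So n₁ = (1 + 1/k)·((z_{α/2} + z_β)/d)² = 1.500 × (3.083/0.85)².
n₁ = 1.500 × 13.16 = 19.7.
Round up: n₁ = 20, giving n₂ = 2 × 20 = 40.

n₁ = 20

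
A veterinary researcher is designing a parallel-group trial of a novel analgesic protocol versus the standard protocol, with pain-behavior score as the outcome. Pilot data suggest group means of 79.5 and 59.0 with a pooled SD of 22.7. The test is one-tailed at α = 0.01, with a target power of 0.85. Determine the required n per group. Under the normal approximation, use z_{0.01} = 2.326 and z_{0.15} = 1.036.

Cohen's d = |M₁ − M₂| / SD_pooled = |79.5 − 59.0| / 22.7 = 20.5 / 22.7 = 0.903.
For two independent groups with equal n: n = 2·((z_{α} + z_β) / d)².
z_{α} + z_β = 2.326 + 1.036 = 3.362.
n = 2 × (3.362 / 0.903)² = 2 × 3.723² = 2 × 13.86 = 27.7.
Round up to the next whole participant.

n = 28 per group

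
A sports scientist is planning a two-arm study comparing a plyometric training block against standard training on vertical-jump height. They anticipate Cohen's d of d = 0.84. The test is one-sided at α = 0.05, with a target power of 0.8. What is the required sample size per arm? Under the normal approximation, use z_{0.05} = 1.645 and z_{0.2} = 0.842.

For two independent groups with equal n: n = 2·((z_{α} + z_β) / d)².
z_{α} + z_β = 1.645 + 0.842 = 2.487.
n = 2 × (2.487 / 0.84)² = 2 × 2.961² = 2 × 8.77 = 17.5.
Round up to the next whole participant.

n = 18 per group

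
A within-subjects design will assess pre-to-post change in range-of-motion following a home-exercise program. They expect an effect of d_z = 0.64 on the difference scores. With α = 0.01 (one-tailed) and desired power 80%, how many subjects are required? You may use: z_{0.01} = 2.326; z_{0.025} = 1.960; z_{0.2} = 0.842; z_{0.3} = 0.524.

For a paired (one-sample on differences) test: n = ((z_{α} + z_β) / d)².
z_{α} + z_β = 2.326 + 0.842 = 3.168.
n = (3.168 / 0.64)² = 4.950² = 24.50.
Round up.

n = 25 pairs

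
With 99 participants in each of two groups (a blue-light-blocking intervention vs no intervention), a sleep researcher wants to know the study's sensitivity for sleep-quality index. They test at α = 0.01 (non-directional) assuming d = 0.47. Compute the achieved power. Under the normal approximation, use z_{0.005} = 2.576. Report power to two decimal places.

power ≈ 0.77

For two equal groups, power = Φ(d·√(n/2) − z_{α/2}).
d·√(n/2) = 0.47 × √(99/2) = 0.47 × 7.036 = 3.307.
z_β = 3.307 − 2.576 = 0.731.
Power = Φ(0.731) = 0.768.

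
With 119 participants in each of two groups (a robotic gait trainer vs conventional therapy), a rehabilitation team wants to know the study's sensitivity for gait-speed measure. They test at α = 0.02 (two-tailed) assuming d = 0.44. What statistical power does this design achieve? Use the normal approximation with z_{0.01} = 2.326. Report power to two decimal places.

power ≈ 0.86

For two equal groups, power = Φ(d·√(n/2) − z_{α/2}).
d·√(n/2) = 0.44 × √(119/2) = 0.44 × 7.714 = 3.394.
z_β = 3.394 − 2.326 = 1.068.
Power = Φ(1.068) = 0.857.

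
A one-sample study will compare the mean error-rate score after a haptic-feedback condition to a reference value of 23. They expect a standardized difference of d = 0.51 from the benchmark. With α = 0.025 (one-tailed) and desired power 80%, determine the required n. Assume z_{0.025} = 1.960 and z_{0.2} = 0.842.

n = 31

For a one-sample test: n = ((z_{α} + z_β) / d)².
z_{α} + z_β = 1.960 + 0.842 = 2.802.
n = (2.802 / 0.51)² = 5.494² = 30.19.
Round up.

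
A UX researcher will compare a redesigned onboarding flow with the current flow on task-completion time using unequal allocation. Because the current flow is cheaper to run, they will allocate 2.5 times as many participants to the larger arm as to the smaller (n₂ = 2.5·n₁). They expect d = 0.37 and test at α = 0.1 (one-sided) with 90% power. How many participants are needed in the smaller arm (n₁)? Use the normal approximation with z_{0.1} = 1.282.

With allocation ratio k = n₂/n₁ = 2.5, Var(x̄₁−x̄₂) = σ²(1/n₁ + 1/(k·n₁)) = σ²·(k+1)/(k·n₁).
So n₁ = (1 + 1/k)·((z_{α} + z_β)/d)² = 1.400 × (2.564/0.37)².
n₁ = 1.400 × 48.02 = 67.2.
Round up: n₁ = 68, giving n₂ = 2.5 × 68 = 170.

n₁ = 68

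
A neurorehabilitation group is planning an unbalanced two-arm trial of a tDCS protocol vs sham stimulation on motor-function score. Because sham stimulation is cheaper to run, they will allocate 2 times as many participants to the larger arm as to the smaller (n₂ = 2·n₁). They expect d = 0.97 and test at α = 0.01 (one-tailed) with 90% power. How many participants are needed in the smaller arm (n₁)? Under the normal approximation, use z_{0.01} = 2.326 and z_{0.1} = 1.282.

n₁ = 21

With allocation ratio k = n₂/n₁ = 2, Var(x̄₁−x̄₂) = σ²(1/n₁ + 1/(k·n₁)) = σ²·(k+1)/(k·n₁).
So n₁ = (1 + 1/k)·((z_{α} + z_β)/d)² = 1.500 × (3.608/0.97)².
n₁ = 1.500 × 13.84 = 20.8.
Round up: n₁ = 21, giving n₂ = 2 × 21 = 42.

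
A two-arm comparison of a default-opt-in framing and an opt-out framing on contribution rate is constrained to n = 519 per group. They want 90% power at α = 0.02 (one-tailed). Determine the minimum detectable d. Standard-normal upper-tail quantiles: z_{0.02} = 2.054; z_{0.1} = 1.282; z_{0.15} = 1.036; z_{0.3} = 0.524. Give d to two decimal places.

For two independent groups of n = 519 each: d_min = (z_{α} + z_β)·√(2/n).
z-sum = 2.054 + 1.282 = 3.336.
d_min = 3.336 × √(2/519) = 3.336 × 0.0621 = 0.207.

d_min ≈ 0.21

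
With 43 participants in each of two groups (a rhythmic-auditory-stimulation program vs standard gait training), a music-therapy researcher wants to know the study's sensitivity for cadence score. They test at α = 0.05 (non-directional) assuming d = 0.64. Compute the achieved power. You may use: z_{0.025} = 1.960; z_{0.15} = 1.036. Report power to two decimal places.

power ≈ 0.84

For two equal groups, power = Φ(d·√(n/2) − z_{α/2}).
d·√(n/2) = 0.64 × √(43/2) = 0.64 × 4.637 = 2.968.
z_β = 2.968 − 1.960 = 1.008.
Power = Φ(1.008) = 0.843.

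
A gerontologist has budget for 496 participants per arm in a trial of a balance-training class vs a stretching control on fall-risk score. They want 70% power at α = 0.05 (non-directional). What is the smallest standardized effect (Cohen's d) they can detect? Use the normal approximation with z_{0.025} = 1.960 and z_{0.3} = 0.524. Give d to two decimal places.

For two independent groups of n = 496 each: d_min = (z_{α/2} + z_β)·√(2/n).
z-sum = 1.960 + 0.524 = 2.484.
d_min = 2.484 × √(2/496) = 2.484 × 0.0635 = 0.158.

d_min ≈ 0.16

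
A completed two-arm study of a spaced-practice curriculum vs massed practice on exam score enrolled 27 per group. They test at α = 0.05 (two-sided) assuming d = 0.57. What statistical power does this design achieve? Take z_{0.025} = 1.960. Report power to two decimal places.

For two equal groups, power = Φ(d·√(n/2) − z_{α/2}).
d·√(n/2) = 0.57 × √(27/2) = 0.57 × 3.674 = 2.094.
z_β = 2.094 − 1.960 = 0.134.
Power = Φ(0.134) = 0.553.

power ≈ 0.55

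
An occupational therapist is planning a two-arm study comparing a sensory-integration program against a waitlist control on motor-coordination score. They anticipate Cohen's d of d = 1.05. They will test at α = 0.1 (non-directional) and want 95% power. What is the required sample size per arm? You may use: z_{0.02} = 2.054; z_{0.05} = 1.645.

n = 20 per group

For two independent groups with equal n: n = 2·((z_{α/2} + z_β) / d)².
z_{α/2} + z_β = 1.645 + 1.645 = 3.290.
n = 2 × (3.290 / 1.05)² = 2 × 3.133² = 2 × 9.82 = 19.6.
Round up to the next whole participant.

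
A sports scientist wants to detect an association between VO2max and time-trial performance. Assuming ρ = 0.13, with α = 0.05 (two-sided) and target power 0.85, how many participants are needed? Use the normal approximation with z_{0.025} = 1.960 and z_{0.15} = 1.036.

n = 529

Fisher's z: C = ½·ln((1+r)/(1−r)) = ½·ln(1.2989) = 0.1307.
n = ((z_{α/2} + z_β)/C)² + 3.
(1.960 + 1.036) / 0.1307 = 2.996 / 0.1307 = 22.923.
n = 22.923² + 3 = 525.45 + 3 = 528.5.
Round up.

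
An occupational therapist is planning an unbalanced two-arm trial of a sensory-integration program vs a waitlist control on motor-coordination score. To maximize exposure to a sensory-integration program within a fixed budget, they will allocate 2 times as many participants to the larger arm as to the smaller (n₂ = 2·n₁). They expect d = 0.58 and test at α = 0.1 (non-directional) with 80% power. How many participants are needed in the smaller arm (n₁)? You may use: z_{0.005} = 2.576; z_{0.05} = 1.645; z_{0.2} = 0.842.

n₁ = 28

With allocation ratio k = n₂/n₁ = 2, Var(x̄₁−x̄₂) = σ²(1/n₁ + 1/(k·n₁)) = σ²·(k+1)/(k·n₁).
So n₁ = (1 + 1/k)·((z_{α/2} + z_β)/d)² = 1.500 × (2.487/0.58)².
n₁ = 1.500 × 18.39 = 27.6.
Round up: n₁ = 28, giving n₂ = 2 × 28 = 56.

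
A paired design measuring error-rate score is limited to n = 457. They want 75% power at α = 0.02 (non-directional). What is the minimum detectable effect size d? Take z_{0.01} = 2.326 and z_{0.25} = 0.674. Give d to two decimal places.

d_min ≈ 0.14

For a single sample (or paired design) of n = 457: d_min = (z_{α/2} + z_β)/√n.
z-sum = 2.326 + 0.674 = 3.000.
d_min = 3.000 / √457 = 3.000 / 21.378 = 0.140.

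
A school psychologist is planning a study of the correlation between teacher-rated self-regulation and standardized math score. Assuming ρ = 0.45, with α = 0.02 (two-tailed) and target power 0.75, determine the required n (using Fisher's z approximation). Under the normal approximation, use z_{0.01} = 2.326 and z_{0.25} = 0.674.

Fisher's z: C = ½·ln((1+r)/(1−r)) = ½·ln(2.6364) = 0.4847.
n = ((z_{α/2} + z_β)/C)² + 3.
(2.326 + 0.674) / 0.4847 = 3.000 / 0.4847 = 6.189.
n = 6.189² + 3 = 38.31 + 3 = 41.3.
Round up.

n = 42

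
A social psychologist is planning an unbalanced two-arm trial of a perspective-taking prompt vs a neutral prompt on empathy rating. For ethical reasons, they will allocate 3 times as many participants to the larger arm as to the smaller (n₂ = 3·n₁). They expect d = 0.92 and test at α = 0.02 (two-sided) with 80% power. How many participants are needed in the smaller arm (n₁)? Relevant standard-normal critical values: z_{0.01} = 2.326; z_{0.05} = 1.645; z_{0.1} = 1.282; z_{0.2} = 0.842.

With allocation ratio k = n₂/n₁ = 3, Var(x̄₁−x̄₂) = σ²(1/n₁ + 1/(k·n₁)) = σ²·(k+1)/(k·n₁).
So n₁ = (1 + 1/k)·((z_{α/2} + z_β)/d)² = 1.333 × (3.168/0.92)².
n₁ = 1.333 × 11.86 = 15.8.
Round up: n₁ = 16, giving n₂ = 3 × 16 = 48.

n₁ = 16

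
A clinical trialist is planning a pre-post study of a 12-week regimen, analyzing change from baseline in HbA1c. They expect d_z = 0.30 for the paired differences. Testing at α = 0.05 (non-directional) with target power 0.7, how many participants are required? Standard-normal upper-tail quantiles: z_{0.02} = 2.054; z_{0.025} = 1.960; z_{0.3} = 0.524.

For a paired (one-sample on differences) test: n = ((z_{α/2} + z_β) / d)².
z_{α/2} + z_β = 1.960 + 0.524 = 2.484.
n = (2.484 / 0.30)² = 8.280² = 68.56.
Round up.

n = 69 pairs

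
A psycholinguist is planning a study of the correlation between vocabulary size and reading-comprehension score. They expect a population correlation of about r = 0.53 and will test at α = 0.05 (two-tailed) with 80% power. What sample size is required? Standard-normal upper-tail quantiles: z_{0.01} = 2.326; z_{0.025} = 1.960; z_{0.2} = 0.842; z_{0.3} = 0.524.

Fisher's z: C = ½·ln((1+r)/(1−r)) = ½·ln(3.2553) = 0.5901.
n = ((z_{α/2} + z_β)/C)² + 3.
(1.960 + 0.842) / 0.5901 = 2.802 / 0.5901 = 4.748.
n = 4.748² + 3 = 22.55 + 3 = 25.5.
Round up.

n = 26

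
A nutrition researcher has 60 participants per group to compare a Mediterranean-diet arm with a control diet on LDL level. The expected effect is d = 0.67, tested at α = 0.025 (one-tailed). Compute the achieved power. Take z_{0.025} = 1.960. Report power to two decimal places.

power ≈ 0.96

For two equal groups, power = Φ(d·√(n/2) − z_{α}).
d·√(n/2) = 0.67 × √(60/2) = 0.67 × 5.477 = 3.670.
z_β = 3.670 − 1.960 = 1.710.
Power = Φ(1.710) = 0.956.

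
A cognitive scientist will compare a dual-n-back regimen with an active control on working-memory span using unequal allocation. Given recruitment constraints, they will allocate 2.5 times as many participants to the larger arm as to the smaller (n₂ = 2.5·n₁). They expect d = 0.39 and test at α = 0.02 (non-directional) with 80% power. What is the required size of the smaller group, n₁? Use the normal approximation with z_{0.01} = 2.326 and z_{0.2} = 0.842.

n₁ = 93

With allocation ratio k = n₂/n₁ = 2.5, Var(x̄₁−x̄₂) = σ²(1/n₁ + 1/(k·n₁)) = σ²·(k+1)/(k·n₁).
So n₁ = (1 + 1/k)·((z_{α/2} + z_β)/d)² = 1.400 × (3.168/0.39)².
n₁ = 1.400 × 65.98 = 92.4.
Round up: n₁ = 93, giving n₂ = ⌈2.5 × 93⌉ = ⌈232.5⌉ = 233.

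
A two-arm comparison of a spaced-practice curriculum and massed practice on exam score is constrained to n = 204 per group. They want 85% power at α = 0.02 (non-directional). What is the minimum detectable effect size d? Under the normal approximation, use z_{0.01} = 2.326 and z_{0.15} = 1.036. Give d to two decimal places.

For two independent groups of n = 204 each: d_min = (z_{α/2} + z_β)·√(2/n).
z-sum = 2.326 + 1.036 = 3.362.
d_min = 3.362 × √(2/204) = 3.362 × 0.0990 = 0.333.

d_min ≈ 0.33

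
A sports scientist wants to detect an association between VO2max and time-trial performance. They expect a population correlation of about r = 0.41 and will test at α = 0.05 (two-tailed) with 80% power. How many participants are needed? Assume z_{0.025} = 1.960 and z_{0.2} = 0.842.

n = 45

Fisher's z: C = ½·ln((1+r)/(1−r)) = ½·ln(2.3898) = 0.4356.
n = ((z_{α/2} + z_β)/C)² + 3.
(1.960 + 0.842) / 0.4356 = 2.802 / 0.4356 = 6.433.
n = 6.433² + 3 = 41.38 + 3 = 44.4.
Round up.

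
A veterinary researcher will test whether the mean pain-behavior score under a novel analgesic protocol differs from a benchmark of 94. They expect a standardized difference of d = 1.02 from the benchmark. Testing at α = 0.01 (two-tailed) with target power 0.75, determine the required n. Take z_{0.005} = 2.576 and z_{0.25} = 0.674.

For a one-sample test: n = ((z_{α/2} + z_β) / d)².
z_{α/2} + z_β = 2.576 + 0.674 = 3.250.
n = (3.250 / 1.02)² = 3.186² = 10.15.
Round up.

n = 11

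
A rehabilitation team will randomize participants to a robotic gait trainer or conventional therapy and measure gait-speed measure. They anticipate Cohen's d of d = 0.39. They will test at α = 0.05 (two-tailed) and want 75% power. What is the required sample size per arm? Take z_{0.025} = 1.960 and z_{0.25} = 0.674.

n = 92 per group

For two independent groups with equal n: n = 2·((z_{α/2} + z_β) / d)².
z_{α/2} + z_β = 1.960 + 0.674 = 2.634.
n = 2 × (2.634 / 0.39)² = 2 × 6.754² = 2 × 45.61 = 91.2.
Round up to the next whole participant.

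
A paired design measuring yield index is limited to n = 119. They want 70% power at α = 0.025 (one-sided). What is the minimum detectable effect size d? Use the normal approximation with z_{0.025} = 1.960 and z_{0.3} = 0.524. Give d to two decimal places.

d_min ≈ 0.23

For a single sample (or paired design) of n = 119: d_min = (z_{α} + z_β)/√n.
z-sum = 1.960 + 0.524 = 2.484.
d_min = 2.484 / √119 = 2.484 / 10.909 = 0.228.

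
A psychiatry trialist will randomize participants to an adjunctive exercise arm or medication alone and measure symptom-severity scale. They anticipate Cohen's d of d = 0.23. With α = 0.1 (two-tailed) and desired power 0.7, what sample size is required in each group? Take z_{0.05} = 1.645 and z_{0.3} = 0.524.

n = 178 per group

For two independent groups with equal n: n = 2·((z_{α/2} + z_β) / d)².
z_{α/2} + z_β = 1.645 + 0.524 = 2.169.
n = 2 × (2.169 / 0.23)² = 2 × 9.430² = 2 × 88.93 = 177.9.
Round up to the next whole participant.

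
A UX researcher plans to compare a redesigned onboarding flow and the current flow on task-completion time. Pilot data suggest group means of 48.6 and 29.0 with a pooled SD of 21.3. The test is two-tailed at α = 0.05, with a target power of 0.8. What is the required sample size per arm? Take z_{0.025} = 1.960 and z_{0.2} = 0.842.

Cohen's d = |M₁ − M₂| / SD_pooled = |48.6 − 29.0| / 21.3 = 19.6 / 21.3 = 0.920.
For two independent groups with equal n: n = 2·((z_{α/2} + z_β) / d)².
z_{α/2} + z_β = 1.960 + 0.842 = 2.802.
n = 2 × (2.802 / 0.920)² = 2 × 3.046² = 2 × 9.28 = 18.6.
Round up to the next whole participant.

n = 19 per group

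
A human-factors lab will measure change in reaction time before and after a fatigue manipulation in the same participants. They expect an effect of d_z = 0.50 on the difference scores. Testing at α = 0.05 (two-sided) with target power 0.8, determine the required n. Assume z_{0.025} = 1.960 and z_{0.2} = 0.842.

n = 32 pairs

For a paired (one-sample on differences) test: n = ((z_{α/2} + z_β) / d)².
z_{α/2} + z_β = 1.960 + 0.842 = 2.802.
n = (2.802 / 0.50)² = 5.604² = 31.40.
Round up.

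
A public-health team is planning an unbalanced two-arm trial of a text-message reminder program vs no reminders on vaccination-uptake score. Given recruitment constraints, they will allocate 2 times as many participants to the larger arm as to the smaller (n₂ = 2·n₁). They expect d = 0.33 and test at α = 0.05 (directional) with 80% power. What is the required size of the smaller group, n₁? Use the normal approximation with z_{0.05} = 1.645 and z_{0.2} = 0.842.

n₁ = 86

With allocation ratio k = n₂/n₁ = 2, Var(x̄₁−x̄₂) = σ²(1/n₁ + 1/(k·n₁)) = σ²·(k+1)/(k·n₁).
So n₁ = (1 + 1/k)·((z_{α} + z_β)/d)² = 1.500 × (2.487/0.33)².
n₁ = 1.500 × 56.80 = 85.2.
Round up: n₁ = 86, giving n₂ = 2 × 86 = 172.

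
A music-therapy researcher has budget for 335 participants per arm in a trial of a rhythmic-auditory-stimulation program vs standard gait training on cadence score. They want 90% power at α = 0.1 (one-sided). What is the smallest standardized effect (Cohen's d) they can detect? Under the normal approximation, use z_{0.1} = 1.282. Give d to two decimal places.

For two independent groups of n = 335 each: d_min = (z_{α} + z_β)·√(2/n).
z-sum = 1.282 + 1.282 = 2.564.
d_min = 2.564 × √(2/335) = 2.564 × 0.0773 = 0.198.

d_min ≈ 0.20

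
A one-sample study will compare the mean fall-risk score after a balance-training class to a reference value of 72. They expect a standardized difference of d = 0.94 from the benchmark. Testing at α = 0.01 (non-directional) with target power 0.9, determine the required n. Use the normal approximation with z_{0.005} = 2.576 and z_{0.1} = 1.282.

n = 17

For a one-sample test: n = ((z_{α/2} + z_β) / d)².
z_{α/2} + z_β = 2.576 + 1.282 = 3.858.
n = (3.858 / 0.94)² = 4.104² = 16.84.
Round up.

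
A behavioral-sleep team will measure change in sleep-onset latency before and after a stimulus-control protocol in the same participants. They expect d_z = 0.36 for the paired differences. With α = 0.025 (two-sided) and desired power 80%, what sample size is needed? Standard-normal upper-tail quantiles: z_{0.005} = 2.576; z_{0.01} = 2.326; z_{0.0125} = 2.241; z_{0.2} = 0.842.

For a paired (one-sample on differences) test: n = ((z_{α/2} + z_β) / d)².
z_{α/2} + z_β = 2.241 + 0.842 = 3.083.
n = (3.083 / 0.36)² = 8.564² = 73.34.
Round up.

n = 74 pairs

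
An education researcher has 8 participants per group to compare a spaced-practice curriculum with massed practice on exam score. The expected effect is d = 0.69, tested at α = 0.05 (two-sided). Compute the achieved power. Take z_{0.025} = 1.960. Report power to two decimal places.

For two equal groups, power = Φ(d·√(n/2) − z_{α/2}).
d·√(n/2) = 0.69 × √(8/2) = 0.69 × 2.000 = 1.380.
z_β = 1.380 − 1.960 = -0.580.
Power = Φ(-0.580) = 0.281.

power ≈ 0.28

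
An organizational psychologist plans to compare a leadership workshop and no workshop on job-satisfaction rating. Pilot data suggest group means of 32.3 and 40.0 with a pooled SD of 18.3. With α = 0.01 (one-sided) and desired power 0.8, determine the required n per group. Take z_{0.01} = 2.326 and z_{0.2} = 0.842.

Cohen's d = |M₁ − M₂| / SD_pooled = |32.3 − 40.0| / 18.3 = 7.7 / 18.3 = 0.421.
For two independent groups with equal n: n = 2·((z_{α} + z_β) / d)².
z_{α} + z_β = 2.326 + 0.842 = 3.168.
n = 2 × (3.168 / 0.421)² = 2 × 7.525² = 2 × 56.62 = 113.2.
Round up to the next whole participant.

n = 114 per group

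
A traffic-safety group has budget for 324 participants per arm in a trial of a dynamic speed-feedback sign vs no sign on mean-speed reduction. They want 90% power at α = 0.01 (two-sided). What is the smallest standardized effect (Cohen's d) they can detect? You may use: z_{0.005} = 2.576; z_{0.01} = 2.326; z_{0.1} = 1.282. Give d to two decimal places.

For two independent groups of n = 324 each: d_min = (z_{α/2} + z_β)·√(2/n).
z-sum = 2.576 + 1.282 = 3.858.
d_min = 3.858 × √(2/324) = 3.858 × 0.0786 = 0.303.

d_min ≈ 0.30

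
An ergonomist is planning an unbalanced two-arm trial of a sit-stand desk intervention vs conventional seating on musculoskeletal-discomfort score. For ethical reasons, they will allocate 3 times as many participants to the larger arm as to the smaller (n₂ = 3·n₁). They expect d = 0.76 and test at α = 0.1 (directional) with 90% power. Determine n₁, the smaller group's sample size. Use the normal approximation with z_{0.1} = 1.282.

With allocation ratio k = n₂/n₁ = 3, Var(x̄₁−x̄₂) = σ²(1/n₁ + 1/(k·n₁)) = σ²·(k+1)/(k·n₁).
So n₁ = (1 + 1/k)·((z_{α} + z_β)/d)² = 1.333 × (2.564/0.76)².
n₁ = 1.333 × 11.38 = 15.2.
Round up: n₁ = 16, giving n₂ = 3 × 16 = 48.

n₁ = 16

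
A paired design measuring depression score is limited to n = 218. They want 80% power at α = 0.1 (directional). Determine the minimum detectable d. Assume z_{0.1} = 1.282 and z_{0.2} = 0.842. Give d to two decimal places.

For a single sample (or paired design) of n = 218: d_min = (z_{α} + z_β)/√n.
z-sum = 1.282 + 0.842 = 2.124.
d_min = 2.124 / √218 = 2.124 / 14.765 = 0.144.

d_min ≈ 0.14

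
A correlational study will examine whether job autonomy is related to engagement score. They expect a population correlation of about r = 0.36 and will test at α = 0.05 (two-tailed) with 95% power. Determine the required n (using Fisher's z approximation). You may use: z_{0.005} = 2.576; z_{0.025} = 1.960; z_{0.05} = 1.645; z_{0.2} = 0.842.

Fisher's z: C = ½·ln((1+r)/(1−r)) = ½·ln(2.1250) = 0.3769.
n = ((z_{α/2} + z_β)/C)² + 3.
(1.960 + 1.645) / 0.3769 = 3.605 / 0.3769 = 9.565.
n = 9.565² + 3 = 91.49 + 3 = 94.5.
Round up.

n = 95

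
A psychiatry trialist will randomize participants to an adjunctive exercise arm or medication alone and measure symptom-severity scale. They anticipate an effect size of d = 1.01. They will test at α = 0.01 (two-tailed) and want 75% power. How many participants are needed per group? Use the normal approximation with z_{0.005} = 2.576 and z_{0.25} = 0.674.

For two independent groups with equal n: n = 2·((z_{α/2} + z_β) / d)².
z_{α/2} + z_β = 2.576 + 0.674 = 3.250.
n = 2 × (3.250 / 1.01)² = 2 × 3.218² = 2 × 10.35 = 20.7.
Round up to the next whole participant.

n = 21 per group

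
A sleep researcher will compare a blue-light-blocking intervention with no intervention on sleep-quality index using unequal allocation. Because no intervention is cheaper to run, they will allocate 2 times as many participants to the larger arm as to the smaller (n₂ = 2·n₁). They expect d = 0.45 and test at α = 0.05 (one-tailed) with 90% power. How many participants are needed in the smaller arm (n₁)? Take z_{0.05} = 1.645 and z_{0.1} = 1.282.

With allocation ratio k = n₂/n₁ = 2, Var(x̄₁−x̄₂) = σ²(1/n₁ + 1/(k·n₁)) = σ²·(k+1)/(k·n₁).
So n₁ = (1 + 1/k)·((z_{α} + z_β)/d)² = 1.500 × (2.927/0.45)².
n₁ = 1.500 × 42.31 = 63.5.
Round up: n₁ = 64, giving n₂ = 2 × 64 = 128.

n₁ = 64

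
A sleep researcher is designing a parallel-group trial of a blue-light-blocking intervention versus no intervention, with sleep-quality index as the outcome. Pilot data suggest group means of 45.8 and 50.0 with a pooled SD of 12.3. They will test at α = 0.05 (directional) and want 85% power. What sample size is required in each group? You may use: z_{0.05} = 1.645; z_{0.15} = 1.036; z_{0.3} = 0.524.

Cohen's d = |M₁ − M₂| / SD_pooled = |45.8 − 50.0| / 12.3 = 4.2 / 12.3 = 0.341.
For two independent groups with equal n: n = 2·((z_{α} + z_β) / d)².
z_{α} + z_β = 1.645 + 1.036 = 2.681.
n = 2 × (2.681 / 0.341)² = 2 × 7.862² = 2 × 61.81 = 123.6.
Round up to the next whole participant.

n = 124 per group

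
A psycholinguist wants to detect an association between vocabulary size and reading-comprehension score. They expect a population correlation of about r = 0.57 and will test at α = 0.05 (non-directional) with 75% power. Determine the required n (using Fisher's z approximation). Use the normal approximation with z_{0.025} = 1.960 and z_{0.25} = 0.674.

Fisher's z: C = ½·ln((1+r)/(1−r)) = ½·ln(3.6512) = 0.6475.
n = ((z_{α/2} + z_β)/C)² + 3.
(1.960 + 0.674) / 0.6475 = 2.634 / 0.6475 = 4.068.
n = 4.068² + 3 = 16.55 + 3 = 19.5.
Round up.

n = 20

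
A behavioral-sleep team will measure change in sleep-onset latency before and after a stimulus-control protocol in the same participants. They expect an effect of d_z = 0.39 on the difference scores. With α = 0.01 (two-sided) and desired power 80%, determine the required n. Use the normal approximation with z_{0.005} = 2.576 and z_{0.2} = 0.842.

For a paired (one-sample on differences) test: n = ((z_{α/2} + z_β) / d)².
z_{α/2} + z_β = 2.576 + 0.842 = 3.418.
n = (3.418 / 0.39)² = 8.764² = 76.81.
Round up.

n = 77 pairs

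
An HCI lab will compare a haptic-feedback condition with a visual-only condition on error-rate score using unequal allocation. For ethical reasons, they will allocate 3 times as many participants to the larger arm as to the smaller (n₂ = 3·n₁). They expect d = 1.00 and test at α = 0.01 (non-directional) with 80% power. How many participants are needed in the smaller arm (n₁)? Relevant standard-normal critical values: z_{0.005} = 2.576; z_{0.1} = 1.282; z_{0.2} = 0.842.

n₁ = 16

With allocation ratio k = n₂/n₁ = 3, Var(x̄₁−x̄₂) = σ²(1/n₁ + 1/(k·n₁)) = σ²·(k+1)/(k·n₁).
So n₁ = (1 + 1/k)·((z_{α/2} + z_β)/d)² = 1.333 × (3.418/1.00)².
n₁ = 1.333 × 11.68 = 15.6.
Round up: n₁ = 16, giving n₂ = 3 × 16 = 48.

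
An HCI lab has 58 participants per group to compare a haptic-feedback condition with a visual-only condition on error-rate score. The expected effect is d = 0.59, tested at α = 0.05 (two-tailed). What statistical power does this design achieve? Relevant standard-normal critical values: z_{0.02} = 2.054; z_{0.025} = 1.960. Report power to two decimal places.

power ≈ 0.89

For two equal groups, power = Φ(d·√(n/2) − z_{α/2}).
d·√(n/2) = 0.59 × √(58/2) = 0.59 × 5.385 = 3.177.
z_β = 3.177 − 1.960 = 1.217.
Power = Φ(1.217) = 0.888.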